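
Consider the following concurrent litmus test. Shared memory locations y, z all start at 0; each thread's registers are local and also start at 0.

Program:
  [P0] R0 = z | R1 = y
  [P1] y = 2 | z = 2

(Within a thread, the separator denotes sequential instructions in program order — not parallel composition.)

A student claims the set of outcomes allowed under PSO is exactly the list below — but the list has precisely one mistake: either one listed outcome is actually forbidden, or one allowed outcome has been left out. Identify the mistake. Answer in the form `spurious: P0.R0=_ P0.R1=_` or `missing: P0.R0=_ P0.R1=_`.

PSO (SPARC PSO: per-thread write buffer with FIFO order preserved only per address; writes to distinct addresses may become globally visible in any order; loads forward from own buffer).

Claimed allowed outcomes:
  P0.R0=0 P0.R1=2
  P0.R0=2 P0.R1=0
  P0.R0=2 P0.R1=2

missing: P0.R0=0 P0.R1=0

outcome vector order: (P0.R0,P0.R1)
PSO: 4 outcomes — {(0,0) (0,2) (2,0) (2,2)}
PSO∖claimed = {(0,0)}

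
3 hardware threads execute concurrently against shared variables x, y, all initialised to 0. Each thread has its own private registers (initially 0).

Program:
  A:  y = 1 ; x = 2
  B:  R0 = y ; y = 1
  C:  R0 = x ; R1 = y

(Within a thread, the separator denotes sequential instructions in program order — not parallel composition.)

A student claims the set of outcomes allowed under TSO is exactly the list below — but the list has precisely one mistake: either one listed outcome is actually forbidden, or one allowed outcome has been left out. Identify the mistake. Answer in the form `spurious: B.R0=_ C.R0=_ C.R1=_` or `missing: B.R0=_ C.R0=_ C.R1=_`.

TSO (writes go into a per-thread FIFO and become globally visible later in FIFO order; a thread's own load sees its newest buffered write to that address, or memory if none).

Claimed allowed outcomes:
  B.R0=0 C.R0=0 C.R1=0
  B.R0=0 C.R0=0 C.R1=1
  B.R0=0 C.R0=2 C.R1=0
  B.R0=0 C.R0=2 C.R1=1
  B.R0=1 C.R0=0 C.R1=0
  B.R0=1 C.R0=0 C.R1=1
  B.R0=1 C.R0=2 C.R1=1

outcome vector order: (B.R0,C.R0,C.R1)
TSO (6): 0/0/0; 0/0/1; 0/2/1; 1/0/0; 1/0/1; 1/2/1
claimed∖TSO = {0/2/0}

spurious: B.R0=0 C.R0=2 C.R1=0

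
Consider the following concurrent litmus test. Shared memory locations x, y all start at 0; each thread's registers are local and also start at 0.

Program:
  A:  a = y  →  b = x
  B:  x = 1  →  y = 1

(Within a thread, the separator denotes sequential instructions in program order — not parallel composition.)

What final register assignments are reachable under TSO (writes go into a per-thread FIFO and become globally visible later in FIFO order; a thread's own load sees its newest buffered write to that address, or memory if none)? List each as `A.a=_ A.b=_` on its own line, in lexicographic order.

outcome vector order: (A.a,A.b)
|TSO outcomes| = 3

A.a=0 A.b=0
A.a=0 A.b=1
A.a=1 A.b=1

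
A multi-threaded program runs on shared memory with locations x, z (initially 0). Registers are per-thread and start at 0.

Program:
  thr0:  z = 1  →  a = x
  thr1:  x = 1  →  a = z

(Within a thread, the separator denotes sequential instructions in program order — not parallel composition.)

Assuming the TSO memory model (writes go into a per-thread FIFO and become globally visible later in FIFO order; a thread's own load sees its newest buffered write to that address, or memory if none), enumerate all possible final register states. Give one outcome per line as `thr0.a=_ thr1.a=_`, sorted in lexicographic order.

outcome vector order: (thr0.a,thr1.a)
|TSO outcomes| = 4

thr0.a=0 thr1.a=0
thr0.a=0 thr1.a=1
thr0.a=1 thr1.a=0
thr0.a=1 thr1.a=1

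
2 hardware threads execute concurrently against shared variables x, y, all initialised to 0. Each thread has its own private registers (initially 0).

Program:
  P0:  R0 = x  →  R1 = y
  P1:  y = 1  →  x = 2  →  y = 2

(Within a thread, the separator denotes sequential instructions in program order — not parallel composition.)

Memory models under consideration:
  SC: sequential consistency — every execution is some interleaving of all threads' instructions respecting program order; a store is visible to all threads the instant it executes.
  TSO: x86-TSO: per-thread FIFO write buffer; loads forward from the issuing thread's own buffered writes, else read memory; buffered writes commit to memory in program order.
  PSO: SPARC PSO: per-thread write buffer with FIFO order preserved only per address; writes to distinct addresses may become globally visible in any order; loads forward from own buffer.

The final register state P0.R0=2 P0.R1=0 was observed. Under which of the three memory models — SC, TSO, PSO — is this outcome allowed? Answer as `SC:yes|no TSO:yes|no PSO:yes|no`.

SC:no TSO:no PSO:yes

outcome vector order: (P0.R0,P0.R1)
SC: 5 outcomes — {00 01 02 21 22}
TSO: 5 outcomes — {00 01 02 21 22}
PSO: 6 outcomes — {00 01 02 20 21 22}
target 20 ∈ {PSO}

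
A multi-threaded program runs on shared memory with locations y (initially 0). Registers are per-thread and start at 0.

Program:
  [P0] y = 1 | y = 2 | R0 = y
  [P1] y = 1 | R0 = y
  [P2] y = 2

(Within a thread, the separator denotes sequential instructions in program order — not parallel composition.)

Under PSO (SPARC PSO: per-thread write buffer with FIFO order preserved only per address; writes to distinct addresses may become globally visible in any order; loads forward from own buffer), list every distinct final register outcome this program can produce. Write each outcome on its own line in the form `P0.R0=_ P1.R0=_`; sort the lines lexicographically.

outcome vector order: (P0.R0,P1.R0)
|PSO outcomes| = 4

P0.R0=1 P1.R0=1
P0.R0=1 P1.R0=2
P0.R0=2 P1.R0=1
P0.R0=2 P1.R0=2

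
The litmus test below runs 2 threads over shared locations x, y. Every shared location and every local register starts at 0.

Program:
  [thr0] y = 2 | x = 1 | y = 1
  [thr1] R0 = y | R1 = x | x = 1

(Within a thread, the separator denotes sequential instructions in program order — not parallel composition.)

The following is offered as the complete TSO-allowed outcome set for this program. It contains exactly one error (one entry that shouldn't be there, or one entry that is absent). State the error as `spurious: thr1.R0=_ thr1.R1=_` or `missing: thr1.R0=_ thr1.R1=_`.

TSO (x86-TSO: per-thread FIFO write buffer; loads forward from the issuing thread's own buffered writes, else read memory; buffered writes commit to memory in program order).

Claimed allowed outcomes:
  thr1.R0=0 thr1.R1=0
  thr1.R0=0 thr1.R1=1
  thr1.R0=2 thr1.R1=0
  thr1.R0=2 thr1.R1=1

missing: thr1.R0=1 thr1.R1=1

outcome vector order: (thr1.R0,thr1.R1)
TSO (5): <0 0>; <0 1>; <1 1>; <2 0>; <2 1>
TSO∖claimed = {<1 1>}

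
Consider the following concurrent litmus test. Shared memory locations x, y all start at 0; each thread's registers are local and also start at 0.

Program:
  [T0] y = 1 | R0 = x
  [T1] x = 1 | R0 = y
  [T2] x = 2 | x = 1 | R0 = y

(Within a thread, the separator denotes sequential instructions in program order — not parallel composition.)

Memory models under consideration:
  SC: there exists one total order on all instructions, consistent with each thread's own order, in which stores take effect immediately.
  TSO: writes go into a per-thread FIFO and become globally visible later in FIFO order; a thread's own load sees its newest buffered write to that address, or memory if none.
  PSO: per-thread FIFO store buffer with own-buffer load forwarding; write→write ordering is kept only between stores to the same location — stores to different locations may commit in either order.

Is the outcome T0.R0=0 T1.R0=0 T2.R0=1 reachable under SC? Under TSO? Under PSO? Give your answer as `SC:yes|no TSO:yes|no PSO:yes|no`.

outcome vector order: (T0.R0,T1.R0,T2.R0)
[SC] allowed = {<0 1 1>, <1 0 0>, <1 0 1>, <1 1 0>, <1 1 1>, <2 0 1>, <2 1 1>}
[TSO] allowed = {<0 0 0>, <0 0 1>, <0 1 0>, <0 1 1>, <1 0 0>, <1 0 1>, <1 1 0>, <1 1 1>, <2 0 0>, <2 0 1>, <2 1 0>, <2 1 1>}
[PSO] allowed = {<0 0 0>, <0 0 1>, <0 1 0>, <0 1 1>, <1 0 0>, <1 0 1>, <1 1 0>, <1 1 1>, <2 0 0>, <2 0 1>, <2 1 0>, <2 1 1>}
target <0 0 1> ∈ {TSO,PSO}

SC:no TSO:yes PSO:yes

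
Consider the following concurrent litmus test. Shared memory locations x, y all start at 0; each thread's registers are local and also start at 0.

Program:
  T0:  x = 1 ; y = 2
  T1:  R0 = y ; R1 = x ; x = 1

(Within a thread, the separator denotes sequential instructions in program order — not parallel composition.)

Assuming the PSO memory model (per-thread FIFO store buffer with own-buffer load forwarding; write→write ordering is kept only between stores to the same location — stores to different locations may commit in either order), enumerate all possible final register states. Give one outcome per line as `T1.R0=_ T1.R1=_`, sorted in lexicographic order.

outcome vector order: (T1.R0,T1.R1)
|PSO outcomes| = 4

T1.R0=0 T1.R1=0
T1.R0=0 T1.R1=1
T1.R0=2 T1.R1=0
T1.R0=2 T1.R1=1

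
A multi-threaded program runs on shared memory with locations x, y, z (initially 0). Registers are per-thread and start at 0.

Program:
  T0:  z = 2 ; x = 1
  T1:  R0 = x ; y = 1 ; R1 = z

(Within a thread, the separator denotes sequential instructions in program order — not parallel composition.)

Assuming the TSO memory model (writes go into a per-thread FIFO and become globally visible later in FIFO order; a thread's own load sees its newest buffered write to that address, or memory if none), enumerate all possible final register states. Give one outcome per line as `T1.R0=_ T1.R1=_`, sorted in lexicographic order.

outcome vector order: (T1.R0,T1.R1)
|TSO outcomes| = 3

T1.R0=0 T1.R1=0
T1.R0=0 T1.R1=2
T1.R0=1 T1.R1=2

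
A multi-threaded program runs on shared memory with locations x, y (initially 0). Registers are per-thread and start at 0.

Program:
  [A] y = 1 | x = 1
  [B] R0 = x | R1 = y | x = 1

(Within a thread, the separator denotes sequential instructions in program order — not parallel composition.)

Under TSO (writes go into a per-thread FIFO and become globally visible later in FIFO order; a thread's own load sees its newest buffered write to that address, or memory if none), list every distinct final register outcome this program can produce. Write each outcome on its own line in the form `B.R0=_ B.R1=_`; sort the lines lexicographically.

outcome vector order: (B.R0,B.R1)
|TSO outcomes| = 3

B.R0=0 B.R1=0
B.R0=0 B.R1=1
B.R0=1 B.R1=1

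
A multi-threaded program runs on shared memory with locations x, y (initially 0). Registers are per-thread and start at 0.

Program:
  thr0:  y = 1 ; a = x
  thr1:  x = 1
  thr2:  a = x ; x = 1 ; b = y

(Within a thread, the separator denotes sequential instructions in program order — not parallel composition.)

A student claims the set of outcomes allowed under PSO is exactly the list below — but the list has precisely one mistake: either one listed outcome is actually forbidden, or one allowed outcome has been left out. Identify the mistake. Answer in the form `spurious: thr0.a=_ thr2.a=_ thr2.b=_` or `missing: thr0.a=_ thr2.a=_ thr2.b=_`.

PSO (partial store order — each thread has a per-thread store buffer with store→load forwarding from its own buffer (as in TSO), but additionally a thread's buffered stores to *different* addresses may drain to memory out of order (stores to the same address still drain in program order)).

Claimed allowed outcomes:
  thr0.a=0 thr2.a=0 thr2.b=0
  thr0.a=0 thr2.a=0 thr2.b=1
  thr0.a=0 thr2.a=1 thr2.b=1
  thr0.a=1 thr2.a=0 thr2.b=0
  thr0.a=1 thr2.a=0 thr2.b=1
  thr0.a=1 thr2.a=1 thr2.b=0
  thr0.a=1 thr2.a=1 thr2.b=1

missing: thr0.a=0 thr2.a=1 thr2.b=0

outcome vector order: (thr0.a,thr2.a,thr2.b)
under PSO → <0 0 0> <0 0 1> <0 1 0> <0 1 1> <1 0 0> <1 0 1> <1 1 0> <1 1 1>
PSO∖claimed = {<0 1 0>}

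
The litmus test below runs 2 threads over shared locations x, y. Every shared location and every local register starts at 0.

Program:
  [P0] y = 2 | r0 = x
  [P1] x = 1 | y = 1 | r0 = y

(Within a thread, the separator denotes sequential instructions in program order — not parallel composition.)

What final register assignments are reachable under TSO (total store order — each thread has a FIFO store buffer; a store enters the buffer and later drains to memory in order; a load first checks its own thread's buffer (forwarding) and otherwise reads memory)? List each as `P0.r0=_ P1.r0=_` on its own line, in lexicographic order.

outcome vector order: (P0.r0,P1.r0)
|TSO outcomes| = 4

P0.r0=0 P1.r0=1
P0.r0=0 P1.r0=2
P0.r0=1 P1.r0=1
P0.r0=1 P1.r0=2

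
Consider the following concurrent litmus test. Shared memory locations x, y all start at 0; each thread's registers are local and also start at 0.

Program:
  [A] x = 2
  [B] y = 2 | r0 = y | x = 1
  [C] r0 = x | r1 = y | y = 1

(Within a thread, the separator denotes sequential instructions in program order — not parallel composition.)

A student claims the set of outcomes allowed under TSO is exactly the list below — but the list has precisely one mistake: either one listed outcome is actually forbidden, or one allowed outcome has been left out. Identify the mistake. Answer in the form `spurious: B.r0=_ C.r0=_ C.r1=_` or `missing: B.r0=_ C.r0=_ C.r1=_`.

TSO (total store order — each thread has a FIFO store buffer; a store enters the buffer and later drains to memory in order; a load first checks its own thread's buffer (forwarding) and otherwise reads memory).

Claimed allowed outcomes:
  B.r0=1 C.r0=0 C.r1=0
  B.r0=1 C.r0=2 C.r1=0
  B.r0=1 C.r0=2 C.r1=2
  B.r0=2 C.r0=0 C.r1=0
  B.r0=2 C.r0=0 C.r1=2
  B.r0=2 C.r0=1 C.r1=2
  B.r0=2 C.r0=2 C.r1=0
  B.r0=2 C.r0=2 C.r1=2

missing: B.r0=1 C.r0=0 C.r1=2

outcome vector order: (B.r0,C.r0,C.r1)
TSO: 9 outcomes — {100; 102; 120; 122; 200; 202; 212; 220; 222}
TSO∖claimed = {102}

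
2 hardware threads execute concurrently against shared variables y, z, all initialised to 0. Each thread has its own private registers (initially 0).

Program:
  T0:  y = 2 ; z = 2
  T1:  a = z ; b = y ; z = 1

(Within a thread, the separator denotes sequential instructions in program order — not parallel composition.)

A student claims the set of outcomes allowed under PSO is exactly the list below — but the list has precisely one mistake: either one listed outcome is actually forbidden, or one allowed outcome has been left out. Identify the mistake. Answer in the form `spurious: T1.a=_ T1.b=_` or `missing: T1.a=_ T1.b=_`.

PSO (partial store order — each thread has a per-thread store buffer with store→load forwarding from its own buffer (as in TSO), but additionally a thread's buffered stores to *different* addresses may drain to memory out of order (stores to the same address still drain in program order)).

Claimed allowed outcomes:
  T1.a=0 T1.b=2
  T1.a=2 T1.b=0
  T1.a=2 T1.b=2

outcome vector order: (T1.a,T1.b)
[PSO] allowed = {00; 02; 20; 22}
PSO∖claimed = {00}

missing: T1.a=0 T1.b=0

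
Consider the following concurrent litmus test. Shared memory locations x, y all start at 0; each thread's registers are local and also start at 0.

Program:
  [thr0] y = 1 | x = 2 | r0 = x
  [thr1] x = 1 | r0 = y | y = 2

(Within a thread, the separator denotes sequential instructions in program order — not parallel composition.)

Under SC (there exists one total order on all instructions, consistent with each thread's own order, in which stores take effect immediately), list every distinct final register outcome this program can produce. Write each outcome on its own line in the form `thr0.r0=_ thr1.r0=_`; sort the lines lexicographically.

thr0.r0=1 thr1.r0=1
thr0.r0=2 thr1.r0=0
thr0.r0=2 thr1.r0=1

outcome vector order: (thr0.r0,thr1.r0)
|SC outcomes| = 3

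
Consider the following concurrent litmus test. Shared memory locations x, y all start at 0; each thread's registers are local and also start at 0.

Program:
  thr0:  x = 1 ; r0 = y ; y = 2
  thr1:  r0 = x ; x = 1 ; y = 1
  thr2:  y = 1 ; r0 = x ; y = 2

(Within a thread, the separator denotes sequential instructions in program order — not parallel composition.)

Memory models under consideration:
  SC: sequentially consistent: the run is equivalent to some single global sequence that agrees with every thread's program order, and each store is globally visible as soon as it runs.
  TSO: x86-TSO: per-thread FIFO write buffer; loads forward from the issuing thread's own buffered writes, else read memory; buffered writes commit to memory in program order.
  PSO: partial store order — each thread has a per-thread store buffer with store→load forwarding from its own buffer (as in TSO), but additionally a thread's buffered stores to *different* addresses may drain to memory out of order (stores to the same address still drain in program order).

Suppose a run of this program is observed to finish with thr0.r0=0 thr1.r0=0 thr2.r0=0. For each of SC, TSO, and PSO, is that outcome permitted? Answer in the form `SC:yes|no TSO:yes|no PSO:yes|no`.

outcome vector order: (thr0.r0,thr1.r0,thr2.r0)
under SC → 001, 011, 100, 101, 110, 111, 200, 201, 210, 211
under TSO → 000, 001, 010, 011, 100, 101, 110, 111, 200, 201, 210, 211
under PSO → 000, 001, 010, 011, 100, 101, 110, 111, 200, 201, 210, 211
target 000 ∈ {TSO,PSO}

SC:no TSO:yes PSO:yes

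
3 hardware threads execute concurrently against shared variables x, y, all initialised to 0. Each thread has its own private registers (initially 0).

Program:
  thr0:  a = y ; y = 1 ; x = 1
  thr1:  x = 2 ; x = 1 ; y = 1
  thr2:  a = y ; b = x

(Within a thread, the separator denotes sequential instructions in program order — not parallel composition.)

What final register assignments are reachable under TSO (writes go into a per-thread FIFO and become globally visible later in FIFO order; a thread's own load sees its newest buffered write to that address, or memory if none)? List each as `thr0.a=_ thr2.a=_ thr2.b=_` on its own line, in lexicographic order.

outcome vector order: (thr0.a,thr2.a,thr2.b)
|TSO outcomes| = 10

thr0.a=0 thr2.a=0 thr2.b=0
thr0.a=0 thr2.a=0 thr2.b=1
thr0.a=0 thr2.a=0 thr2.b=2
thr0.a=0 thr2.a=1 thr2.b=0
thr0.a=0 thr2.a=1 thr2.b=1
thr0.a=0 thr2.a=1 thr2.b=2
thr0.a=1 thr2.a=0 thr2.b=0
thr0.a=1 thr2.a=0 thr2.b=1
thr0.a=1 thr2.a=0 thr2.b=2
thr0.a=1 thr2.a=1 thr2.b=1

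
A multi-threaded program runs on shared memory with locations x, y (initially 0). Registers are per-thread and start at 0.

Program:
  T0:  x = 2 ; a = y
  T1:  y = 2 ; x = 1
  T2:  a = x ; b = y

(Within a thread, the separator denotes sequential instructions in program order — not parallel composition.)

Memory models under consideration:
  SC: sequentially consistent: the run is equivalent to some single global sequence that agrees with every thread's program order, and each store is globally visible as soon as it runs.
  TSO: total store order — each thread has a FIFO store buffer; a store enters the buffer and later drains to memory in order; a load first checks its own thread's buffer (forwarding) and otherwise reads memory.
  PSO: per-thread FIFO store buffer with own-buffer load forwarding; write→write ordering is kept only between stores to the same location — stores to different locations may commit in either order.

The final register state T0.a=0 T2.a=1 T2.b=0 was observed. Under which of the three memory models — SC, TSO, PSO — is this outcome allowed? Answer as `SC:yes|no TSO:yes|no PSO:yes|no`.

SC:no TSO:no PSO:yes

outcome vector order: (T0.a,T2.a,T2.b)
[SC] allowed = {(0,0,0); (0,0,2); (0,1,2); (0,2,0); (0,2,2); (2,0,0); (2,0,2); (2,1,2); (2,2,0); (2,2,2)}
[TSO] allowed = {(0,0,0); (0,0,2); (0,1,2); (0,2,0); (0,2,2); (2,0,0); (2,0,2); (2,1,2); (2,2,0); (2,2,2)}
[PSO] allowed = {(0,0,0); (0,0,2); (0,1,0); (0,1,2); (0,2,0); (0,2,2); (2,0,0); (2,0,2); (2,1,0); (2,1,2); (2,2,0); (2,2,2)}
target (0,1,0) ∈ {PSO}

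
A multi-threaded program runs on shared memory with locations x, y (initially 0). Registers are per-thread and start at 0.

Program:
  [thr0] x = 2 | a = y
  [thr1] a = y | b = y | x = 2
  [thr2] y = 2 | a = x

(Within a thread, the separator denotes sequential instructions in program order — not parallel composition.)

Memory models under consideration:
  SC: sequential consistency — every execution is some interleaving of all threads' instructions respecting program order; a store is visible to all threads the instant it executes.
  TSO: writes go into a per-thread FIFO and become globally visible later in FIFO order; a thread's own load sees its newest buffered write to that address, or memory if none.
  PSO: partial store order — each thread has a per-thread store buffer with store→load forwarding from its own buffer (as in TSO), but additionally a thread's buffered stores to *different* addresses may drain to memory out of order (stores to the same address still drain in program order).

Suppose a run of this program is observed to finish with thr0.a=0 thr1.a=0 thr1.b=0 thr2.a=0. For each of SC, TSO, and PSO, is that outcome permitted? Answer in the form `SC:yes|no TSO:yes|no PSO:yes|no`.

SC:no TSO:yes PSO:yes

outcome vector order: (thr0.a,thr1.a,thr1.b,thr2.a)
under SC → (0,0,0,2); (0,0,2,2); (0,2,2,2); (2,0,0,0); (2,0,0,2); (2,0,2,0); (2,0,2,2); (2,2,2,0); (2,2,2,2)
under TSO → (0,0,0,0); (0,0,0,2); (0,0,2,0); (0,0,2,2); (0,2,2,0); (0,2,2,2); (2,0,0,0); (2,0,0,2); (2,0,2,0); (2,0,2,2); (2,2,2,0); (2,2,2,2)
under PSO → (0,0,0,0); (0,0,0,2); (0,0,2,0); (0,0,2,2); (0,2,2,0); (0,2,2,2); (2,0,0,0); (2,0,0,2); (2,0,2,0); (2,0,2,2); (2,2,2,0); (2,2,2,2)
target (0,0,0,0) ∈ {TSO,PSO}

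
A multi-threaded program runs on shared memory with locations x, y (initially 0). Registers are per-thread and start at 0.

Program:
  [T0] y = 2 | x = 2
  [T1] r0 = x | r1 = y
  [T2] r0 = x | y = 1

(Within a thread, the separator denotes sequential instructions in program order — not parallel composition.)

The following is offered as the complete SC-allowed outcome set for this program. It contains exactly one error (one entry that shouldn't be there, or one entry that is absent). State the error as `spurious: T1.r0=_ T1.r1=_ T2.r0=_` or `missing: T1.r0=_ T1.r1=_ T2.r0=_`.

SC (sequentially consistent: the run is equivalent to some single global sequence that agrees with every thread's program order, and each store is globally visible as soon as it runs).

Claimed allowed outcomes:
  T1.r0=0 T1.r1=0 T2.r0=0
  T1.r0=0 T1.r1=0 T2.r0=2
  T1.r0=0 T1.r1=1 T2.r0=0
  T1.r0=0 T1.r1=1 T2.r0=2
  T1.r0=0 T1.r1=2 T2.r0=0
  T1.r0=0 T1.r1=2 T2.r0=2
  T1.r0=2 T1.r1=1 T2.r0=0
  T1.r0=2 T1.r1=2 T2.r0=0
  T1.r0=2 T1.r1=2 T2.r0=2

missing: T1.r0=2 T1.r1=1 T2.r0=2

outcome vector order: (T1.r0,T1.r1,T2.r0)
under SC → (0,0,0) (0,0,2) (0,1,0) (0,1,2) (0,2,0) (0,2,2) (2,1,0) (2,1,2) (2,2,0) (2,2,2)
SC∖claimed = {(2,1,2)}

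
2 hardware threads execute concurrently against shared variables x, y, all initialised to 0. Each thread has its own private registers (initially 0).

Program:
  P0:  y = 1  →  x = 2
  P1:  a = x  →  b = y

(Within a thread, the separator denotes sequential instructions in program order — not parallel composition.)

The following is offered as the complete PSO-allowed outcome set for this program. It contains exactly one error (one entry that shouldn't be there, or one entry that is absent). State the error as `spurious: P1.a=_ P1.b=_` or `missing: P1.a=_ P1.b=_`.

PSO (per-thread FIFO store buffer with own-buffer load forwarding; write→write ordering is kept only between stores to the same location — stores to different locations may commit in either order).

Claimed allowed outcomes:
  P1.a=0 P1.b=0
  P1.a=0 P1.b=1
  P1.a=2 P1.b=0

outcome vector order: (P1.a,P1.b)
PSO: 4 outcomes — {00, 01, 20, 21}
PSO∖claimed = {21}

missing: P1.a=2 P1.b=1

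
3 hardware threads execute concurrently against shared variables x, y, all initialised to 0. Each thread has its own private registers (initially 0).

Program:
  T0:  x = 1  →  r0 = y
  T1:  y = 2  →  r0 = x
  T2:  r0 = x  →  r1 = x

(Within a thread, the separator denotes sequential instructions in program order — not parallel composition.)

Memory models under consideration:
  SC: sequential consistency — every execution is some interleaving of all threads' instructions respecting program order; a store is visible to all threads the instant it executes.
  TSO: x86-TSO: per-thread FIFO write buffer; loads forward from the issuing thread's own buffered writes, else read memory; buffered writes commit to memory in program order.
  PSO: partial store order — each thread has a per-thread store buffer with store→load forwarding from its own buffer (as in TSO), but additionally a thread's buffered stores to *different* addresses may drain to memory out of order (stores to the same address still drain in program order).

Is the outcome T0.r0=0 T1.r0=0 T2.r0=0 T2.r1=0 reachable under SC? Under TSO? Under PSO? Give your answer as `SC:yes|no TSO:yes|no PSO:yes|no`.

outcome vector order: (T0.r0,T1.r0,T2.r0,T2.r1)
under SC → <0 1 0 0> <0 1 0 1> <0 1 1 1> <2 0 0 0> <2 0 0 1> <2 0 1 1> <2 1 0 0> <2 1 0 1> <2 1 1 1>
under TSO → <0 0 0 0> <0 0 0 1> <0 0 1 1> <0 1 0 0> <0 1 0 1> <0 1 1 1> <2 0 0 0> <2 0 0 1> <2 0 1 1> <2 1 0 0> <2 1 0 1> <2 1 1 1>
under PSO → <0 0 0 0> <0 0 0 1> <0 0 1 1> <0 1 0 0> <0 1 0 1> <0 1 1 1> <2 0 0 0> <2 0 0 1> <2 0 1 1> <2 1 0 0> <2 1 0 1> <2 1 1 1>
target <0 0 0 0> ∈ {TSO,PSO}

SC:no TSO:yes PSO:yes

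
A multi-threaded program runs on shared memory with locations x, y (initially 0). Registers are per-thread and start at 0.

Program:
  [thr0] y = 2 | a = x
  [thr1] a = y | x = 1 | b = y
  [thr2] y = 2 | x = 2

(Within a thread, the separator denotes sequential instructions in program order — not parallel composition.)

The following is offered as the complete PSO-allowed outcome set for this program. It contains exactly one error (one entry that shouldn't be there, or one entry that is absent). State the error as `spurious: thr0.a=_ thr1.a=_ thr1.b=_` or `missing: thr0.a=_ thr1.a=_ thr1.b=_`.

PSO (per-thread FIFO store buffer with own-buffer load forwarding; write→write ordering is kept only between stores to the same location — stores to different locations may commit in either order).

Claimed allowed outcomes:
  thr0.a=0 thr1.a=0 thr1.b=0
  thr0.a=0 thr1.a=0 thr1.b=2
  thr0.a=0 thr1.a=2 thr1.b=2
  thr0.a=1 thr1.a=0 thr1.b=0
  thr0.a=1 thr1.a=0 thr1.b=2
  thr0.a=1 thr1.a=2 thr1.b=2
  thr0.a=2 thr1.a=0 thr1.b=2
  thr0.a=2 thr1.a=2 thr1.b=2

outcome vector order: (thr0.a,thr1.a,thr1.b)
[PSO] allowed = {(0,0,0); (0,0,2); (0,2,2); (1,0,0); (1,0,2); (1,2,2); (2,0,0); (2,0,2); (2,2,2)}
PSO∖claimed = {(2,0,0)}

missing: thr0.a=2 thr1.a=0 thr1.b=0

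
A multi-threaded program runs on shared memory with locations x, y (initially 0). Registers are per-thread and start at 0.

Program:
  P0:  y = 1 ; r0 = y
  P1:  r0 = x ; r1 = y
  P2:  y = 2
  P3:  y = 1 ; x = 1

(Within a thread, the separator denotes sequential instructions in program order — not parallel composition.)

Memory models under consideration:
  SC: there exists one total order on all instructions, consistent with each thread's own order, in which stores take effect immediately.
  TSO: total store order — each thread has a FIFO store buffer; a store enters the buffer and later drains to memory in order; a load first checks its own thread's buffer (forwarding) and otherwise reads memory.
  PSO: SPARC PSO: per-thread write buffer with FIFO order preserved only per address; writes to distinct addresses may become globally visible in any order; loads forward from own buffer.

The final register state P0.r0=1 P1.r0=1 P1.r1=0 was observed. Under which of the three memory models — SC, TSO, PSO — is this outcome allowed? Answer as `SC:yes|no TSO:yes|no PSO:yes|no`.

outcome vector order: (P0.r0,P1.r0,P1.r1)
SC: 10 outcomes — {1/0/0, 1/0/1, 1/0/2, 1/1/1, 1/1/2, 2/0/0, 2/0/1, 2/0/2, 2/1/1, 2/1/2}
TSO: 10 outcomes — {1/0/0, 1/0/1, 1/0/2, 1/1/1, 1/1/2, 2/0/0, 2/0/1, 2/0/2, 2/1/1, 2/1/2}
PSO: 12 outcomes — {1/0/0, 1/0/1, 1/0/2, 1/1/0, 1/1/1, 1/1/2, 2/0/0, 2/0/1, 2/0/2, 2/1/0, 2/1/1, 2/1/2}
target 1/1/0 ∈ {PSO}

SC:no TSO:no PSO:yes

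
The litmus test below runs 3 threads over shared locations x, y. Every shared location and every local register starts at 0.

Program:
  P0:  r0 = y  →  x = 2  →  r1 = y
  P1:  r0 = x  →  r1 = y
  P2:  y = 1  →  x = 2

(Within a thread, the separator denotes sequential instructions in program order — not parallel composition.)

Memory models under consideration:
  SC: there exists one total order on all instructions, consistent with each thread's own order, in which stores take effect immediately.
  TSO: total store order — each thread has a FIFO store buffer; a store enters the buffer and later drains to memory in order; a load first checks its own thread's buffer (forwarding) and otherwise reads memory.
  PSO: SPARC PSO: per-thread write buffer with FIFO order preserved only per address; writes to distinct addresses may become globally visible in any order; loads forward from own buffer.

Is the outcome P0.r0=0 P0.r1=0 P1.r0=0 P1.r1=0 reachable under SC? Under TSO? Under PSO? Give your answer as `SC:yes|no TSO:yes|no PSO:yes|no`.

outcome vector order: (P0.r0,P0.r1,P1.r0,P1.r1)
under SC → 0/0/0/0; 0/0/0/1; 0/0/2/0; 0/0/2/1; 0/1/0/0; 0/1/0/1; 0/1/2/0; 0/1/2/1; 1/1/0/0; 1/1/0/1; 1/1/2/1
under TSO → 0/0/0/0; 0/0/0/1; 0/0/2/0; 0/0/2/1; 0/1/0/0; 0/1/0/1; 0/1/2/0; 0/1/2/1; 1/1/0/0; 1/1/0/1; 1/1/2/1
under PSO → 0/0/0/0; 0/0/0/1; 0/0/2/0; 0/0/2/1; 0/1/0/0; 0/1/0/1; 0/1/2/0; 0/1/2/1; 1/1/0/0; 1/1/0/1; 1/1/2/0; 1/1/2/1
target 0/0/0/0 ∈ {SC,TSO,PSO}

SC:yes TSO:yes PSO:yes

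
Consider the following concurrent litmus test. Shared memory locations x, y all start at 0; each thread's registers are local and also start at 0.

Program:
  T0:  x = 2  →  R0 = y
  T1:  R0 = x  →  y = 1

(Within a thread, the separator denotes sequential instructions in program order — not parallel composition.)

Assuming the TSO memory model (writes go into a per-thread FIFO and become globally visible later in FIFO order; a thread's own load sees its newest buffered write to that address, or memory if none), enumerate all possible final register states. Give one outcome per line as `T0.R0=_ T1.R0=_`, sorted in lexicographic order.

outcome vector order: (T0.R0,T1.R0)
|TSO outcomes| = 4

T0.R0=0 T1.R0=0
T0.R0=0 T1.R0=2
T0.R0=1 T1.R0=0
T0.R0=1 T1.R0=2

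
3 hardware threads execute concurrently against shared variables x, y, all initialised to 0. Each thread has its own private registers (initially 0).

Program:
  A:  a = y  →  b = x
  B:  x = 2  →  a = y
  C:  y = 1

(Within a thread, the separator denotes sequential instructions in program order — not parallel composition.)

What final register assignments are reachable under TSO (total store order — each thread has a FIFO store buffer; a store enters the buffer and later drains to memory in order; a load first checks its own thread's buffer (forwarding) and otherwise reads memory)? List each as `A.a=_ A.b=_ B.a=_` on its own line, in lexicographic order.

outcome vector order: (A.a,A.b,B.a)
|TSO outcomes| = 8

A.a=0 A.b=0 B.a=0
A.a=0 A.b=0 B.a=1
A.a=0 A.b=2 B.a=0
A.a=0 A.b=2 B.a=1
A.a=1 A.b=0 B.a=0
A.a=1 A.b=0 B.a=1
A.a=1 A.b=2 B.a=0
A.a=1 A.b=2 B.a=1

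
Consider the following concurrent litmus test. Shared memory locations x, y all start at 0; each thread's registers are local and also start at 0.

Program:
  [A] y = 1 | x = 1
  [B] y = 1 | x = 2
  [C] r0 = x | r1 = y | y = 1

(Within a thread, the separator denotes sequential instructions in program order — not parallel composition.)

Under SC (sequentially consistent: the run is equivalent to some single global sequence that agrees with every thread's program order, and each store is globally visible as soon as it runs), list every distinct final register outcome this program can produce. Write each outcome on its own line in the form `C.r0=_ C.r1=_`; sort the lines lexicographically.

C.r0=0 C.r1=0
C.r0=0 C.r1=1
C.r0=1 C.r1=1
C.r0=2 C.r1=1

outcome vector order: (C.r0,C.r1)
|SC outcomes| = 4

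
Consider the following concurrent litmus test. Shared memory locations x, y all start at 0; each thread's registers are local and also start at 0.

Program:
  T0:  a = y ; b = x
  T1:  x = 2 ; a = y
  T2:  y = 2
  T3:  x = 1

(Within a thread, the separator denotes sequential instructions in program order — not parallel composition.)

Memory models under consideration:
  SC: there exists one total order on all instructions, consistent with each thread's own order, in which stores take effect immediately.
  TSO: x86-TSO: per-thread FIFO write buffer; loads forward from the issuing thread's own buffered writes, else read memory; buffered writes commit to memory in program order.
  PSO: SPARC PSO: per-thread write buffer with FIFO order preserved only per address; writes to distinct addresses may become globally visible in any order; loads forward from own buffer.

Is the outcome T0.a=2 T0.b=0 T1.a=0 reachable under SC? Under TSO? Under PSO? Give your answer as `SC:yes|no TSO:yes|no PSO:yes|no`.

SC:no TSO:yes PSO:yes

outcome vector order: (T0.a,T0.b,T1.a)
SC (11): 0/0/0; 0/0/2; 0/1/0; 0/1/2; 0/2/0; 0/2/2; 2/0/2; 2/1/0; 2/1/2; 2/2/0; 2/2/2
TSO (12): 0/0/0; 0/0/2; 0/1/0; 0/1/2; 0/2/0; 0/2/2; 2/0/0; 2/0/2; 2/1/0; 2/1/2; 2/2/0; 2/2/2
PSO (12): 0/0/0; 0/0/2; 0/1/0; 0/1/2; 0/2/0; 0/2/2; 2/0/0; 2/0/2; 2/1/0; 2/1/2; 2/2/0; 2/2/2
target 2/0/0 ∈ {TSO,PSO}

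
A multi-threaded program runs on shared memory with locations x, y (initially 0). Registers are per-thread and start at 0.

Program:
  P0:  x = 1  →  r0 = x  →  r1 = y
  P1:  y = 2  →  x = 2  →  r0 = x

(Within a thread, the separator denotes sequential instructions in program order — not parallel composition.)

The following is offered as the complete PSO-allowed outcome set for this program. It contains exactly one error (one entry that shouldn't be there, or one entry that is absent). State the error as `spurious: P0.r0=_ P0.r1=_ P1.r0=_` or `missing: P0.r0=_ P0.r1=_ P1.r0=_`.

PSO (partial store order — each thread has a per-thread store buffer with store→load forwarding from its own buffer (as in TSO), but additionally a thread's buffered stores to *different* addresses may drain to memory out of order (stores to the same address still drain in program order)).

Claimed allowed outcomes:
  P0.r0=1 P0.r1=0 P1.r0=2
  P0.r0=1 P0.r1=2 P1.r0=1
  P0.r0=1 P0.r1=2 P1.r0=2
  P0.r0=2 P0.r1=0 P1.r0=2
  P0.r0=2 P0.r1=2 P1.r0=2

missing: P0.r0=1 P0.r1=0 P1.r0=1

outcome vector order: (P0.r0,P0.r1,P1.r0)
under PSO → <1 0 1>; <1 0 2>; <1 2 1>; <1 2 2>; <2 0 2>; <2 2 2>
PSO∖claimed = {<1 0 1>}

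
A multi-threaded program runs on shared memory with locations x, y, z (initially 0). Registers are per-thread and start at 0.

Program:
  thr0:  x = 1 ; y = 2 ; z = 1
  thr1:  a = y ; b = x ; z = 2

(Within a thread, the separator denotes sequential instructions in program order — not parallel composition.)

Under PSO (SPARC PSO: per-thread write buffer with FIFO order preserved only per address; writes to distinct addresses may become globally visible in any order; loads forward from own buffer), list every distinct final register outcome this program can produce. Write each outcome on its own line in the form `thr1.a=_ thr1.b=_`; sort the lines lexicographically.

thr1.a=0 thr1.b=0
thr1.a=0 thr1.b=1
thr1.a=2 thr1.b=0
thr1.a=2 thr1.b=1

outcome vector order: (thr1.a,thr1.b)
|PSO outcomes| = 4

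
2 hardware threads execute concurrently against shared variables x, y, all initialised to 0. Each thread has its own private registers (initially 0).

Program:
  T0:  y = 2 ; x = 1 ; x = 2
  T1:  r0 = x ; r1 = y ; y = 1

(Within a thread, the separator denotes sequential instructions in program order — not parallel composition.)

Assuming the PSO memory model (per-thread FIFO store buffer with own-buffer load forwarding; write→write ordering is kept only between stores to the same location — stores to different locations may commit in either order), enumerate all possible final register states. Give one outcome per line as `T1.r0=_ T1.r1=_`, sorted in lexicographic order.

T1.r0=0 T1.r1=0
T1.r0=0 T1.r1=2
T1.r0=1 T1.r1=0
T1.r0=1 T1.r1=2
T1.r0=2 T1.r1=0
T1.r0=2 T1.r1=2

outcome vector order: (T1.r0,T1.r1)
|PSO outcomes| = 6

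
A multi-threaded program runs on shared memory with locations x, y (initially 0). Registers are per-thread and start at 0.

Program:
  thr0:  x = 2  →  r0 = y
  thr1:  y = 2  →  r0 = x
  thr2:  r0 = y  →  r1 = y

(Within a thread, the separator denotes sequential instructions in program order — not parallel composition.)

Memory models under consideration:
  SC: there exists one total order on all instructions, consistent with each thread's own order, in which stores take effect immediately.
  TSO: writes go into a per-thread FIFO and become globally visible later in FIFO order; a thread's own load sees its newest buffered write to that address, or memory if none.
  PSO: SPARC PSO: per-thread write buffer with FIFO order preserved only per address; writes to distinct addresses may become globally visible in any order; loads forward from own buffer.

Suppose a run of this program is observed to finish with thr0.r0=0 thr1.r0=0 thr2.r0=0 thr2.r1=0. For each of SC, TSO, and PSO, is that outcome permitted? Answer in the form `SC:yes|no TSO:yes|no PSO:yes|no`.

SC:no TSO:yes PSO:yes

outcome vector order: (thr0.r0,thr1.r0,thr2.r0,thr2.r1)
SC (9): (0,2,0,0); (0,2,0,2); (0,2,2,2); (2,0,0,0); (2,0,0,2); (2,0,2,2); (2,2,0,0); (2,2,0,2); (2,2,2,2)
TSO (12): (0,0,0,0); (0,0,0,2); (0,0,2,2); (0,2,0,0); (0,2,0,2); (0,2,2,2); (2,0,0,0); (2,0,0,2); (2,0,2,2); (2,2,0,0); (2,2,0,2); (2,2,2,2)
PSO (12): (0,0,0,0); (0,0,0,2); (0,0,2,2); (0,2,0,0); (0,2,0,2); (0,2,2,2); (2,0,0,0); (2,0,0,2); (2,0,2,2); (2,2,0,0); (2,2,0,2); (2,2,2,2)
target (0,0,0,0) ∈ {TSO,PSO}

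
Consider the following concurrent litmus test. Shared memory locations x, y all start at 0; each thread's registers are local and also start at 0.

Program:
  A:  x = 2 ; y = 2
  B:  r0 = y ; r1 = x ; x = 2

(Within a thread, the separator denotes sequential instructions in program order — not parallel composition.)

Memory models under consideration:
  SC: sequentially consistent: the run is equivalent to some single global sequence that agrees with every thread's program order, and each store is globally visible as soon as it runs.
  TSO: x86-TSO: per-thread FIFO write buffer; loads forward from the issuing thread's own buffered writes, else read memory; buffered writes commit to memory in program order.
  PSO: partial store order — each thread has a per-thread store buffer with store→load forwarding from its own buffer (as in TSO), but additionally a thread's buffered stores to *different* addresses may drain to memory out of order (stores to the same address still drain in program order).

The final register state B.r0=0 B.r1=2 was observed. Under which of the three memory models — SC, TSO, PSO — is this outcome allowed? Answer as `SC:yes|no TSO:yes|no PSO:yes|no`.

SC:yes TSO:yes PSO:yes

outcome vector order: (B.r0,B.r1)
[SC] allowed = {<0 0> <0 2> <2 2>}
[TSO] allowed = {<0 0> <0 2> <2 2>}
[PSO] allowed = {<0 0> <0 2> <2 0> <2 2>}
target <0 2> ∈ {SC,TSO,PSO}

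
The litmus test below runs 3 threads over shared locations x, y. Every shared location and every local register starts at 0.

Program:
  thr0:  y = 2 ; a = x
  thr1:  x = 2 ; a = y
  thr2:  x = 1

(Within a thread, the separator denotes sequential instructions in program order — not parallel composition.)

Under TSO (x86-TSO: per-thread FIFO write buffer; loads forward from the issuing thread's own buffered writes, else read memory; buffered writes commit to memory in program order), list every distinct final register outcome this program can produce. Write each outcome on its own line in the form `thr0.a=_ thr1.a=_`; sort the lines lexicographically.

thr0.a=0 thr1.a=0
thr0.a=0 thr1.a=2
thr0.a=1 thr1.a=0
thr0.a=1 thr1.a=2
thr0.a=2 thr1.a=0
thr0.a=2 thr1.a=2

outcome vector order: (thr0.a,thr1.a)
|TSO outcomes| = 6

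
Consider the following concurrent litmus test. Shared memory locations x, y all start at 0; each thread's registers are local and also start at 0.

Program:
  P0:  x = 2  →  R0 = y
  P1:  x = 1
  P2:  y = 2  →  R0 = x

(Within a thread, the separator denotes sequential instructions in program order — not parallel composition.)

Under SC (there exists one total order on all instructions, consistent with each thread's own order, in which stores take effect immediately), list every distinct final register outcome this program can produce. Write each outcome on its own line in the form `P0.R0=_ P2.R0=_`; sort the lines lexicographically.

P0.R0=0 P2.R0=1
P0.R0=0 P2.R0=2
P0.R0=2 P2.R0=0
P0.R0=2 P2.R0=1
P0.R0=2 P2.R0=2

outcome vector order: (P0.R0,P2.R0)
|SC outcomes| = 5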